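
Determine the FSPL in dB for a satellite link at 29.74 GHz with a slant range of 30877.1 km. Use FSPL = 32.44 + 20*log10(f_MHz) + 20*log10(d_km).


f = 29.74 GHz = 29740.0000 MHz
d = 30877.1 km
FSPL = 32.44 + 20*log10(29740.0000) + 20*log10(30877.1)
FSPL = 32.44 + 89.4668 + 89.7927
FSPL = 211.6995 dB

211.6995 dB


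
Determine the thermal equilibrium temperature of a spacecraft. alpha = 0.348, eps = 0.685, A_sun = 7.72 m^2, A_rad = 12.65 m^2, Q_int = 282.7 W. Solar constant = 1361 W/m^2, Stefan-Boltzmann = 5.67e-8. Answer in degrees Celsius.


Numerator = alpha*S*A_sun + Q_int = 0.348*1361*7.72 + 282.7 = 3939.1082 W
Denominator = eps*sigma*A_rad = 0.685*5.67e-8*12.65 = 4.9131968e-07 W/K^4
T^4 = 8.0174037e+09 K^4
T = 299.2323 K = 26.0823 C

26.0823 degrees Celsius


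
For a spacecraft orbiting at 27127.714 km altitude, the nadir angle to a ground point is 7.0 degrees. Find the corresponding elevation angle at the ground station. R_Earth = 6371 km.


r = R_E + alt = 33498.7140 km
Law of sines in the satellite / Earth-center / ground-point triangle:
  sin(nadir)/R_E = sin(90 + el)/r  =>  cos(el) = (r/R_E)*sin(nadir)
cos(el) = (33498.7140 / 6371.0000) * sin(7.0 deg) = 0.6407889
el = arccos(0.6407889) = 50.1493 deg
(Earth-central angle = 90 - nadir - el = 32.8507 deg)

50.1493 degrees


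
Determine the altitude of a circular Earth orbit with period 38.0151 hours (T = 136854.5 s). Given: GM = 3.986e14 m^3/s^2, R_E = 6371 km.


T = 136854.5 s
r = (mu*T^2/(4*pi^2))^(1/3) = (3.986e14 * 136854.5^2 / (4*pi^2))^(1/3)
r = 5.739824e+07 m = 57398.2398 km
alt = r - R_E = 57398.2398 - 6371 = 51027.2398 km

51027.2398 km


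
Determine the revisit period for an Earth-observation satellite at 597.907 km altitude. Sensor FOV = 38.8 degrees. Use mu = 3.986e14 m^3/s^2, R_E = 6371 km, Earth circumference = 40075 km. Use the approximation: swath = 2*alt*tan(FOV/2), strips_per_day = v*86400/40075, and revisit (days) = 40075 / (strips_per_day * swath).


swath = 2*597.907*tan(0.3385939) = 421.1126 km
v = sqrt(mu/r) = 7562.8644 m/s = 7.5629 km/s
strips/day = v*86400/40075 = 7.5629*86400/40075 = 16.3052
coverage/day = strips * swath = 16.3052 * 421.1126 = 6866.3312 km
revisit = 40075 / 6866.3312 = 5.8365 days

5.8365 days


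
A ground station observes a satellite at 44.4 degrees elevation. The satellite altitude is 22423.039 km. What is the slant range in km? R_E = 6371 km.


h = 22423.039 km, el = 44.4 deg
d = -R_E*sin(el) + sqrt((R_E*sin(el))^2 + 2*R_E*h + h^2)
d = -6371.0000*sin(0.7749262) + sqrt((6371.0000*0.6996633)^2 + 2*6371.0000*22423.039 + 22423.039^2)
d = 23974.4135 km

23974.4135 km


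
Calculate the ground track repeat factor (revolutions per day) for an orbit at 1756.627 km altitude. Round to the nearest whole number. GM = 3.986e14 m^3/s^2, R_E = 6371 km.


r = 8.127627e+06 m
T = 2*pi*sqrt(r^3/mu) = 7292.1714 s = 121.5362 min
revs/day = 1440 / 121.5362 = 11.8483
Rounded: 12 revolutions per day

12 revolutions per day


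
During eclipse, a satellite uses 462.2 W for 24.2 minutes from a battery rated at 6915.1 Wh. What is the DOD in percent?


E_used = P * t / 60 = 462.2 * 24.2 / 60 = 186.4207 Wh
DOD = E_used / E_total * 100 = 186.4207 / 6915.1 * 100
DOD = 2.6958 %

2.6958 %


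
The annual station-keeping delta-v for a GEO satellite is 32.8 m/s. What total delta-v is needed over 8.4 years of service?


dV = rate * years = 32.8 * 8.4
dV = 275.5200 m/s

275.5200 m/s


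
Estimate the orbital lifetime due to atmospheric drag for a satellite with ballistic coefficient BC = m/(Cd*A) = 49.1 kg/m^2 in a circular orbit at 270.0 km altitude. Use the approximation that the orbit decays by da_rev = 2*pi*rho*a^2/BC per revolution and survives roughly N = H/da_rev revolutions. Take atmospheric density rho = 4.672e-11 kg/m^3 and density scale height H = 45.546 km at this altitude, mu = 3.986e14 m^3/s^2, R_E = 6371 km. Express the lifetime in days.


a = R_E + alt = 6641.0000 km = 6.641e+06 m
da_rev = 2*pi*rho*a^2/BC = 2*pi*4.672e-11*(6.641e+06)^2/49.1 = 263.674524 m per revolution
N = H/da_rev = 45546.0000 m / 263.674524 m = 172.7357 revolutions
P = 2*pi*sqrt(a^3/mu) = 5385.9391 s
lifetime = N*P = 172.7357 * 5385.9391 = 930343.8959 s = 10.7679 days

10.7679 days


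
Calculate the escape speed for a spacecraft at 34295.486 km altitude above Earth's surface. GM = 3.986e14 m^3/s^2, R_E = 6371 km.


r = 6371.0 + 34295.486 = 40666.4860 km = 4.0666486e+07 m
v_esc = sqrt(2*mu/r) = sqrt(2*3.986e14 / 4.0666486e+07)
v_esc = 4427.5688 m/s = 4.4276 km/s

4.4276 km/s


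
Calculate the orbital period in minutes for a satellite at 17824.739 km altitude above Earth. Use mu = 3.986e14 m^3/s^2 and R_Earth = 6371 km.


r = 24195.7390 km = 2.4195739e+07 m
T = 2*pi*sqrt(r^3/mu) = 2*pi*sqrt(1.4165003e+22 / 3.986e14)
T = 37455.8414 s = 624.2640 min

624.2640 minutes


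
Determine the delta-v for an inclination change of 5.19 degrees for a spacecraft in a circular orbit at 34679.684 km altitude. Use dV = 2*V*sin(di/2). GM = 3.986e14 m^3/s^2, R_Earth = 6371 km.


r = 41050.6840 km = 4.1050684e+07 m
V = sqrt(mu/r) = 3116.0789 m/s
di = 5.19 deg = 0.09058259 rad
dV = 2*V*sin(di/2) = 2*3116.0789*sin(0.04529129)
dV = 282.1660 m/s = 0.282166 km/s

0.2822 km/s


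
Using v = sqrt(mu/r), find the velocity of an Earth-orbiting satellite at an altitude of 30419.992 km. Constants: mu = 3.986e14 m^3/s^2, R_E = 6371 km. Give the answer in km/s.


r = R_E + alt = 6371.0 + 30419.992 = 36790.9920 km = 3.6790992e+07 m
v = sqrt(mu/r) = sqrt(3.986e14 / 3.6790992e+07) = 3291.5306 m/s = 3.2915 km/s

3.2915 km/s


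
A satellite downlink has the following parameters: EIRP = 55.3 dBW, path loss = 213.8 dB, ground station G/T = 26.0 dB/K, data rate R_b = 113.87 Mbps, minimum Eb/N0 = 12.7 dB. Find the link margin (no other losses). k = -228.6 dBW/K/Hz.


C/N0 = EIRP - FSPL + G/T - k = 55.3 - 213.8 + 26.0 - (-228.6)
C/N0 = 96.1000 dB-Hz
R_b = 113.87 Mbps = 1.1387e+08 bps -> 10*log10(R_b) = 80.5641 dB-Hz
Eb/N0 = C/N0 - 10*log10(R_b) = 96.1000 - 80.5641 = 15.5359 dB
Margin = Eb/N0 - Eb/N0_req = 15.5359 - 12.7 = 2.8359 dB (link closes)

2.8359 dB


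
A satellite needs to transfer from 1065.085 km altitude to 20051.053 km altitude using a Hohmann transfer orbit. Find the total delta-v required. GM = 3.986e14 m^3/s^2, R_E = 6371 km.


r1 = 7436.0850 km = 7.436085e+06 m
r2 = 26422.0530 km = 2.6422053e+07 m
dv1 = sqrt(mu/r1)*(sqrt(2*r2/(r1+r2)) - 1) = 1825.2349 m/s
dv2 = sqrt(mu/r2)*(1 - sqrt(2*r1/(r1+r2))) = 1309.8626 m/s
total dv = |dv1| + |dv2| = 1825.2349 + 1309.8626 = 3135.0975 m/s = 3.1351 km/s

3.1351 km/s


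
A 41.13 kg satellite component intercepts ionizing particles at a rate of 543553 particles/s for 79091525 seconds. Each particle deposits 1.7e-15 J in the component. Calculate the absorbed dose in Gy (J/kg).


Total energy deposited = rate * time * E_per
  = 543553 * 79091525 * 1.7e-15 = 0.07308374 J
Dose = E_total / mass = 0.07308374 / 41.13
Dose = 0.001776896 Gy

0.0018 Gy


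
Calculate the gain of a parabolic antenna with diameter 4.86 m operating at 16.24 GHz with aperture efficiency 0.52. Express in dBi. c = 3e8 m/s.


lambda = c/f = 3e8 / 1.624e+10 = 0.01847291 m
G = eta*(pi*D/lambda)^2 = 0.52*(pi*4.86/0.01847291)^2
G = 355226.3455 (linear)
G = 10*log10(355226.3455) = 55.5051 dBi

55.5051 dBi


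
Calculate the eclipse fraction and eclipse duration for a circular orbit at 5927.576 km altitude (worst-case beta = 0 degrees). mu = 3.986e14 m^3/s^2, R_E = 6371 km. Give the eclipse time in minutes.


r = 12298.5760 km
T = 226.2258 min
Eclipse fraction = arcsin(R_E/r)/pi = arcsin(6371.0000/12298.5760)/pi
= arcsin(0.5180275)/pi = 0.1733335
Eclipse duration = 0.1733335 * 226.2258 = 39.2125 min

39.2125 minutes


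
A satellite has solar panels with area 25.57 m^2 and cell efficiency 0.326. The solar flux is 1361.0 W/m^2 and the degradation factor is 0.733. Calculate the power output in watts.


P = area * eta * S * degradation
P = 25.57 * 0.326 * 1361.0 * 0.733
P = 8315.9224 W

8315.9224 W


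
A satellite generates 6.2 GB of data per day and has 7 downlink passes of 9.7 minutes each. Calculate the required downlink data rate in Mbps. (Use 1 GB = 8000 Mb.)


total contact time = 7 * 9.7 * 60 = 4074.0000 s
data = 6.2 GB = 49600.0000 Mb
rate = 49600.0000 / 4074.0000 = 12.1748 Mbps

12.1748 Mbps


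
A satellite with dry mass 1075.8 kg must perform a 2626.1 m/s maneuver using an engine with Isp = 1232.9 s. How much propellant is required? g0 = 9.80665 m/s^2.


ve = Isp * g0 = 1232.9 * 9.80665 = 12090.618785 m/s
mass ratio = exp(dv/ve) = exp(2626.1/12090.618785) = 1.24259440
m_prop = m_dry * (mr - 1) = 1075.8 * (1.24259440 - 1)
m_prop = 260.9831 kg

260.9831 kg


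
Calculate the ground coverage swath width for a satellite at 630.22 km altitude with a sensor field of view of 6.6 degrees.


FOV = 6.6 deg = 0.1151917 rad
swath = 2 * alt * tan(FOV/2) = 2 * 630.22 * tan(0.05759587)
swath = 2 * 630.22 * 0.05765964
swath = 72.6765 km

72.6765 km


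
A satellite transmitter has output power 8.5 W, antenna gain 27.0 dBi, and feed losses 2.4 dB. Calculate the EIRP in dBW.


Pt = 8.5 W = 9.2942 dBW
EIRP = Pt_dBW + Gt - losses = 9.2942 + 27.0 - 2.4 = 33.8942 dBW

33.8942 dBW


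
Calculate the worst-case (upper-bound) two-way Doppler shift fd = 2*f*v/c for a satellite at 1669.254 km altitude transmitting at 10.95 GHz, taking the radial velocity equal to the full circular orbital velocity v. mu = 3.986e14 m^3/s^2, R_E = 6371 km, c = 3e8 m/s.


r = 8.040254e+06 m
v = sqrt(mu/r) = 7040.9906 m/s (worst-case radial velocity)
f = 10.95 GHz = 1.095e+10 Hz
fd = 2*f*v/c = 2*1.095e+10*7040.9906/3.0e+08
fd = 513992.3118 Hz

513992.3118 Hz


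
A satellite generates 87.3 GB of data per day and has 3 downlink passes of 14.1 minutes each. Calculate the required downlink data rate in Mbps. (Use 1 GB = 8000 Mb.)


total contact time = 3 * 14.1 * 60 = 2538.0000 s
data = 87.3 GB = 698400.0000 Mb
rate = 698400.0000 / 2538.0000 = 275.1773 Mbps

275.1773 Mbps


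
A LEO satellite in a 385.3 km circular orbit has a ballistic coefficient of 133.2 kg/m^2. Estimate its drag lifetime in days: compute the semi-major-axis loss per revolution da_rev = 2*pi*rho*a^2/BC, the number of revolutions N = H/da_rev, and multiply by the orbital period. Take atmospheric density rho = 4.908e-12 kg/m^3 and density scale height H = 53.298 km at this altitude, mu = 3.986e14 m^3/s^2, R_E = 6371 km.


a = R_E + alt = 6756.3000 km = 6.7563e+06 m
da_rev = 2*pi*rho*a^2/BC = 2*pi*4.908e-12*(6.7563e+06)^2/133.2 = 10.568128 m per revolution
N = H/da_rev = 53298.0000 m / 10.568128 m = 5043.2775 revolutions
P = 2*pi*sqrt(a^3/mu) = 5526.8109 s
lifetime = N*P = 5043.2775 * 5526.8109 = 2.7873241e+07 s = 322.6070 days

322.6070 days


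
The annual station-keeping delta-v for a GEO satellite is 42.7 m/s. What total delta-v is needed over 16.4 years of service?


dV = rate * years = 42.7 * 16.4
dV = 700.2800 m/s

700.2800 m/s


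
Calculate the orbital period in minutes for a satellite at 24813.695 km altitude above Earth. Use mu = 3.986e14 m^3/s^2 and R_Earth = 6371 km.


r = 31184.6950 km = 3.1184695e+07 m
T = 2*pi*sqrt(r^3/mu) = 2*pi*sqrt(3.0326654e+22 / 3.986e14)
T = 54805.4152 s = 913.4236 min

913.4236 minutes


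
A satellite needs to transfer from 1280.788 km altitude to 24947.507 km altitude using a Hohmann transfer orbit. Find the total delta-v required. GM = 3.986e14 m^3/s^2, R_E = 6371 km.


r1 = 7651.7880 km = 7.651788e+06 m
r2 = 31318.5070 km = 3.1318507e+07 m
dv1 = sqrt(mu/r1)*(sqrt(2*r2/(r1+r2)) - 1) = 1932.8046 m/s
dv2 = sqrt(mu/r2)*(1 - sqrt(2*r1/(r1+r2))) = 1331.9153 m/s
total dv = |dv1| + |dv2| = 1932.8046 + 1331.9153 = 3264.7199 m/s = 3.2647 km/s

3.2647 km/s


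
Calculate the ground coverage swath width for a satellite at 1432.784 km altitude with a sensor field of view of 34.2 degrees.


FOV = 34.2 deg = 0.5969026 rad
swath = 2 * alt * tan(FOV/2) = 2 * 1432.784 * tan(0.2984513)
swath = 2 * 1432.784 * 0.3076402
swath = 881.5638 km

881.5638 km


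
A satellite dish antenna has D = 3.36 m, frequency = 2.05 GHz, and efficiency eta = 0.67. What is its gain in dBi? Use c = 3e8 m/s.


lambda = c/f = 3e8 / 2.05e+09 = 0.1463415 m
G = eta*(pi*D/lambda)^2 = 0.67*(pi*3.36/0.1463415)^2
G = 3485.9272 (linear)
G = 10*log10(3485.9272) = 35.4232 dBi

35.4232 dBi


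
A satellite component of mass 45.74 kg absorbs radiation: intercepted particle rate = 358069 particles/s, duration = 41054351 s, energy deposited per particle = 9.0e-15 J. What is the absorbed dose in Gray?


Total energy deposited = rate * time * E_per
  = 358069 * 41054351 * 9.0e-15 = 0.1323026 J
Dose = E_total / mass = 0.1323026 / 45.74
Dose = 0.002892493 Gy

0.0029 Gy


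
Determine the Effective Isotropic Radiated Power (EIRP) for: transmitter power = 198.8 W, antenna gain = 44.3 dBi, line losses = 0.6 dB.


Pt = 198.8 W = 22.9842 dBW
EIRP = Pt_dBW + Gt - losses = 22.9842 + 44.3 - 0.6 = 66.6842 dBW

66.6842 dBW


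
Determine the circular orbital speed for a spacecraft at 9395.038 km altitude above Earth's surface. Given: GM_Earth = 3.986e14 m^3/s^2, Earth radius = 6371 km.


r = R_E + alt = 6371.0 + 9395.038 = 15766.0380 km = 1.5766038e+07 m
v = sqrt(mu/r) = sqrt(3.986e14 / 1.5766038e+07) = 5028.1400 m/s = 5.0281 km/s

5.0281 km/s


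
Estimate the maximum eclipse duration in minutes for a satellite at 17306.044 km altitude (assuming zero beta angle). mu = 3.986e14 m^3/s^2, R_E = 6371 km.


r = 23677.0440 km
T = 604.2980 min
Eclipse fraction = arcsin(R_E/r)/pi = arcsin(6371.0000/23677.0440)/pi
= arcsin(0.2690792)/pi = 0.08671934
Eclipse duration = 0.08671934 * 604.2980 = 52.4043 min

52.4043 minutes


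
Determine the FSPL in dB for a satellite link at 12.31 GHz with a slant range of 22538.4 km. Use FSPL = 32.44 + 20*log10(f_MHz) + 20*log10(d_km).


f = 12.31 GHz = 12310.0000 MHz
d = 22538.4 km
FSPL = 32.44 + 20*log10(12310.0000) + 20*log10(22538.4)
FSPL = 32.44 + 81.8052 + 87.0585
FSPL = 201.3036 dB

201.3036 dB


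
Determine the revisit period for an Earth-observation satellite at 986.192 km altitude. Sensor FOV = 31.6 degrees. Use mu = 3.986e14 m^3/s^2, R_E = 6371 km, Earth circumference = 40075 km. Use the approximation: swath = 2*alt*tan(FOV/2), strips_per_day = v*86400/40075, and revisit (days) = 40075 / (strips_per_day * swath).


swath = 2*986.192*tan(0.275762) = 558.1284 km
v = sqrt(mu/r) = 7360.5896 m/s = 7.3606 km/s
strips/day = v*86400/40075 = 7.3606*86400/40075 = 15.8691
coverage/day = strips * swath = 15.8691 * 558.1284 = 8857.0062 km
revisit = 40075 / 8857.0062 = 4.5247 days

4.5247 days


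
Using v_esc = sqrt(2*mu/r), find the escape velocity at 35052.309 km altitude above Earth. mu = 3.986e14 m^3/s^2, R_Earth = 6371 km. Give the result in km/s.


r = 6371.0 + 35052.309 = 41423.3090 km = 4.1423309e+07 m
v_esc = sqrt(2*mu/r) = sqrt(2*3.986e14 / 4.1423309e+07)
v_esc = 4386.9355 m/s = 4.3869 km/s

4.3869 km/s


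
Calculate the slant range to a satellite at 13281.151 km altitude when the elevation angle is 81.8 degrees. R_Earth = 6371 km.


h = 13281.151 km, el = 81.8 deg
d = -R_E*sin(el) + sqrt((R_E*sin(el))^2 + 2*R_E*h + h^2)
d = -6371.0000*sin(1.4277) + sqrt((6371.0000*0.9897762)^2 + 2*6371.0000*13281.151 + 13281.151^2)
d = 13325.2671 km

13325.2671 km


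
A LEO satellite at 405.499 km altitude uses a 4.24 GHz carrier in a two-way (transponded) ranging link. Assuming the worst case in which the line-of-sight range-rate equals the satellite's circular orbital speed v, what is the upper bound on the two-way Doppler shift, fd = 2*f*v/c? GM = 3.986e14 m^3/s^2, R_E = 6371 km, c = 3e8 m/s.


r = 6.776499e+06 m
v = sqrt(mu/r) = 7669.4807 m/s (worst-case radial velocity)
f = 4.24 GHz = 4.24e+09 Hz
fd = 2*f*v/c = 2*4.24e+09*7669.4807/3.0e+08
fd = 216790.6540 Hz

216790.6540 Hz


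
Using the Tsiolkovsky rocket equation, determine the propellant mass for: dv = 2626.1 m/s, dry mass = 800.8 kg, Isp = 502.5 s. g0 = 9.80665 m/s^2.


ve = Isp * g0 = 502.5 * 9.80665 = 4927.841625 m/s
mass ratio = exp(dv/ve) = exp(2626.1/4927.841625) = 1.70388476
m_prop = m_dry * (mr - 1) = 800.8 * (1.70388476 - 1)
m_prop = 563.6709 kg

563.6709 kg


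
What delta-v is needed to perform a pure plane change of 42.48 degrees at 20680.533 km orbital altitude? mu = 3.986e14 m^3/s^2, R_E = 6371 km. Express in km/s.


r = 27051.5330 km = 2.7051533e+07 m
V = sqrt(mu/r) = 3838.5987 m/s
di = 42.48 deg = 0.7414159 rad
dV = 2*V*sin(di/2) = 2*3838.5987*sin(0.3707079)
dV = 2781.2595 m/s = 2.7813 km/s

2.7813 km/s


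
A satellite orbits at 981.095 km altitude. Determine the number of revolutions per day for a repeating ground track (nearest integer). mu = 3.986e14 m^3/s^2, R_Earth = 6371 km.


r = 7.352095e+06 m
T = 2*pi*sqrt(r^3/mu) = 6273.7598 s = 104.5627 min
revs/day = 1440 / 104.5627 = 13.7716
Rounded: 14 revolutions per day

14 revolutions per day


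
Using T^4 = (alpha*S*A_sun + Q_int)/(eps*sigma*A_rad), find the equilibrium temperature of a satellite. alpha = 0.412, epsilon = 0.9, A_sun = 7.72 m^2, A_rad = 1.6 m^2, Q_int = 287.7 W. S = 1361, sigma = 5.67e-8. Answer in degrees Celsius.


Numerator = alpha*S*A_sun + Q_int = 0.412*1361*7.72 + 287.7 = 4616.5510 W
Denominator = eps*sigma*A_rad = 0.9*5.67e-8*1.6 = 8.1648e-08 W/K^4
T^4 = 5.654212e+10 K^4
T = 487.6329 K = 214.4829 C

214.4829 degrees Celsius


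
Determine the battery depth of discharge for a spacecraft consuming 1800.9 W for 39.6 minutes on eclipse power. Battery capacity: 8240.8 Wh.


E_used = P * t / 60 = 1800.9 * 39.6 / 60 = 1188.5940 Wh
DOD = E_used / E_total * 100 = 1188.5940 / 8240.8 * 100
DOD = 14.4233 %

14.4233 %


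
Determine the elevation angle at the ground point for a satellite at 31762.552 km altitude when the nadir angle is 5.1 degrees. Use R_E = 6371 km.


r = R_E + alt = 38133.5520 km
Law of sines in the satellite / Earth-center / ground-point triangle:
  sin(nadir)/R_E = sin(90 + el)/r  =>  cos(el) = (r/R_E)*sin(nadir)
cos(el) = (38133.5520 / 6371.0000) * sin(5.1 deg) = 0.5320759
el = arccos(0.5320759) = 57.8542 deg
(Earth-central angle = 90 - nadir - el = 27.0458 deg)

57.8542 degrees


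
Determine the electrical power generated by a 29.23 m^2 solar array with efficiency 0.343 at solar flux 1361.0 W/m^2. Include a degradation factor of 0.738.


P = area * eta * S * degradation
P = 29.23 * 0.343 * 1361.0 * 0.738
P = 10070.1844 W

10070.1844 W


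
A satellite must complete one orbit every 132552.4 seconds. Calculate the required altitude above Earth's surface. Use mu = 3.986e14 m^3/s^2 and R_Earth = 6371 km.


T = 132552.4 s
r = (mu*T^2/(4*pi^2))^(1/3) = (3.986e14 * 132552.4^2 / (4*pi^2))^(1/3)
r = 5.618895e+07 m = 56188.9500 km
alt = r - R_E = 56188.9500 - 6371 = 49817.9500 km

49817.9500 km


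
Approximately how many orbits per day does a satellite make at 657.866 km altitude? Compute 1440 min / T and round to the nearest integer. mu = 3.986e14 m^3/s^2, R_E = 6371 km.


r = 7.028866e+06 m
T = 2*pi*sqrt(r^3/mu) = 5864.6097 s = 97.7435 min
revs/day = 1440 / 97.7435 = 14.7324
Rounded: 15 revolutions per day

15 revolutions per day


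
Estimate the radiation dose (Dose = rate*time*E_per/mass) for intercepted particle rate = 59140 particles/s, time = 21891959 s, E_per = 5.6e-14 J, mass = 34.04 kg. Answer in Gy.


Total energy deposited = rate * time * E_per
  = 59140 * 21891959 * 5.6e-14 = 0.07250267 J
Dose = E_total / mass = 0.07250267 / 34.04
Dose = 0.002129926 Gy

0.0021 Gy


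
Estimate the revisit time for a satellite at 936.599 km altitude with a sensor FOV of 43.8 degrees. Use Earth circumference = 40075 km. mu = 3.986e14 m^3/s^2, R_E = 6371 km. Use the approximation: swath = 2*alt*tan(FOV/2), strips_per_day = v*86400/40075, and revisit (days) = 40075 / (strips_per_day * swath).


swath = 2*936.599*tan(0.3822271) = 753.0208 km
v = sqrt(mu/r) = 7385.5237 m/s = 7.3855 km/s
strips/day = v*86400/40075 = 7.3855*86400/40075 = 15.9229
coverage/day = strips * swath = 15.9229 * 753.0208 = 11990.2561 km
revisit = 40075 / 11990.2561 = 3.3423 days

3.3423 days


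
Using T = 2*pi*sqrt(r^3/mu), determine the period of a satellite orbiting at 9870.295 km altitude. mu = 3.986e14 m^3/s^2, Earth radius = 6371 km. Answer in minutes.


r = 16241.2950 km = 1.6241295e+07 m
T = 2*pi*sqrt(r^3/mu) = 2*pi*sqrt(4.2841233e+21 / 3.986e14)
T = 20598.8134 s = 343.3136 min

343.3136 minutes


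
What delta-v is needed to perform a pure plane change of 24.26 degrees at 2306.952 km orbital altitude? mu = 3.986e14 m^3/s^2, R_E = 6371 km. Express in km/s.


r = 8677.9520 km = 8.677952e+06 m
V = sqrt(mu/r) = 6777.3517 m/s
di = 24.26 deg = 0.4234169 rad
dV = 2*V*sin(di/2) = 2*6777.3517*sin(0.2117084)
dV = 2848.2566 m/s = 2.8483 km/s

2.8483 km/s


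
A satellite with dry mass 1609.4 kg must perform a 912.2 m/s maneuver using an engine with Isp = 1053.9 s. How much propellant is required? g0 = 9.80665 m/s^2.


ve = Isp * g0 = 1053.9 * 9.80665 = 10335.228435 m/s
mass ratio = exp(dv/ve) = exp(912.2/10335.228435) = 1.09227342
m_prop = m_dry * (mr - 1) = 1609.4 * (1.09227342 - 1)
m_prop = 148.5048 kg

148.5048 kg


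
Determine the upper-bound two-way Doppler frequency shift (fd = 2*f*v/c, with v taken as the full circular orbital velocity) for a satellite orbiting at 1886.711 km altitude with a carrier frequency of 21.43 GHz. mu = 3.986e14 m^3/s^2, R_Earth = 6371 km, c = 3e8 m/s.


r = 8.257711e+06 m
v = sqrt(mu/r) = 6947.6640 m/s (worst-case radial velocity)
f = 21.43 GHz = 2.143e+10 Hz
fd = 2*f*v/c = 2*2.143e+10*6947.6640/3.0e+08
fd = 992589.5975 Hz

992589.5975 Hz


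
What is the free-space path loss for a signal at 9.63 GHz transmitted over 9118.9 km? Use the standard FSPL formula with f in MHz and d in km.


f = 9.63 GHz = 9630.0000 MHz
d = 9118.9 km
FSPL = 32.44 + 20*log10(9630.0000) + 20*log10(9118.9)
FSPL = 32.44 + 79.6725 + 79.1988
FSPL = 191.3114 dB

191.3114 dB


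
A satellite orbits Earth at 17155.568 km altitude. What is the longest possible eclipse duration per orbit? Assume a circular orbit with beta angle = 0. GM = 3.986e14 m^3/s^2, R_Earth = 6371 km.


r = 23526.5680 km
T = 598.5464 min
Eclipse fraction = arcsin(R_E/r)/pi = arcsin(6371.0000/23526.5680)/pi
= arcsin(0.2708002)/pi = 0.08728828
Eclipse duration = 0.08728828 * 598.5464 = 52.2461 min

52.2461 minutes


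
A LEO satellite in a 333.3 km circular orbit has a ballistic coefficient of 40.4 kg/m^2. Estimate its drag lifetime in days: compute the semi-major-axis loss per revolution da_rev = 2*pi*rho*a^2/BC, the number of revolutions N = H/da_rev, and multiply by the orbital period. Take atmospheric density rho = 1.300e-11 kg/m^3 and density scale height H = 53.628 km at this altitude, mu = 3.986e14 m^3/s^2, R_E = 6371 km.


a = R_E + alt = 6704.3000 km = 6.7043e+06 m
da_rev = 2*pi*rho*a^2/BC = 2*pi*1.300e-11*(6.7043e+06)^2/40.4 = 90.875902 m per revolution
N = H/da_rev = 53628.0000 m / 90.875902 m = 590.1234 revolutions
P = 2*pi*sqrt(a^3/mu) = 5463.1281 s
lifetime = N*P = 590.1234 * 5463.1281 = 3.2239199e+06 s = 37.3139 days

37.3139 days


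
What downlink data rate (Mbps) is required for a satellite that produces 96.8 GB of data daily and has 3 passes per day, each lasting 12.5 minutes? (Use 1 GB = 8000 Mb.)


total contact time = 3 * 12.5 * 60 = 2250.0000 s
data = 96.8 GB = 774400.0000 Mb
rate = 774400.0000 / 2250.0000 = 344.1778 Mbps

344.1778 Mbps


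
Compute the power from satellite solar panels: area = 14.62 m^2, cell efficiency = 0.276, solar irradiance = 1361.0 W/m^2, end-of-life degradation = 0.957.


P = area * eta * S * degradation
P = 14.62 * 0.276 * 1361.0 * 0.957
P = 5255.6510 W

5255.6510 W


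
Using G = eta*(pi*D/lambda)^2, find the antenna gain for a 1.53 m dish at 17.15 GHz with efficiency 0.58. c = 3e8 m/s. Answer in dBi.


lambda = c/f = 3e8 / 1.715e+10 = 0.01749271 m
G = eta*(pi*D/lambda)^2 = 0.58*(pi*1.53/0.01749271)^2
G = 43792.1573 (linear)
G = 10*log10(43792.1573) = 46.4140 dBi

46.4140 dBi


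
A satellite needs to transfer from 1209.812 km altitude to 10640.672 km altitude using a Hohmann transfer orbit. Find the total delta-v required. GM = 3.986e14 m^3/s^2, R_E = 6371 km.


r1 = 7580.8120 km = 7.580812e+06 m
r2 = 17011.6720 km = 1.7011672e+07 m
dv1 = sqrt(mu/r1)*(sqrt(2*r2/(r1+r2)) - 1) = 1277.7844 m/s
dv2 = sqrt(mu/r2)*(1 - sqrt(2*r1/(r1+r2))) = 1039.8267 m/s
total dv = |dv1| + |dv2| = 1277.7844 + 1039.8267 = 2317.6111 m/s = 2.3176 km/s

2.3176 km/s


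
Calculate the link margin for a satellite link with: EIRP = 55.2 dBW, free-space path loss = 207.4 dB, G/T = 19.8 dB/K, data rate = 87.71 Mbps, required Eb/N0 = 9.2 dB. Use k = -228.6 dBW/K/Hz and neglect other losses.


C/N0 = EIRP - FSPL + G/T - k = 55.2 - 207.4 + 19.8 - (-228.6)
C/N0 = 96.2000 dB-Hz
R_b = 87.71 Mbps = 8.771e+07 bps -> 10*log10(R_b) = 79.4305 dB-Hz
Eb/N0 = C/N0 - 10*log10(R_b) = 96.2000 - 79.4305 = 16.7695 dB
Margin = Eb/N0 - Eb/N0_req = 16.7695 - 9.2 = 7.5695 dB (link closes)

7.5695 dB


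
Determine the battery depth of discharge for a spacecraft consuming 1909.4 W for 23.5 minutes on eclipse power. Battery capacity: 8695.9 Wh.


E_used = P * t / 60 = 1909.4 * 23.5 / 60 = 747.8483 Wh
DOD = E_used / E_total * 100 = 747.8483 / 8695.9 * 100
DOD = 8.6000 %

8.6000 %


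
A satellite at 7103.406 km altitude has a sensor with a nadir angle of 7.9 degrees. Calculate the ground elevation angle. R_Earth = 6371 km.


r = R_E + alt = 13474.4060 km
Law of sines in the satellite / Earth-center / ground-point triangle:
  sin(nadir)/R_E = sin(90 + el)/r  =>  cos(el) = (r/R_E)*sin(nadir)
cos(el) = (13474.4060 / 6371.0000) * sin(7.9 deg) = 0.2906896
el = arccos(0.2906896) = 73.1008 deg
(Earth-central angle = 90 - nadir - el = 8.9992 deg)

73.1008 degrees


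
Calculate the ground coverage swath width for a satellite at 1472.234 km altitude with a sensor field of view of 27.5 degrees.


FOV = 27.5 deg = 0.4799655 rad
swath = 2 * alt * tan(FOV/2) = 2 * 1472.234 * tan(0.2399828)
swath = 2 * 1472.234 * 0.2446984
swath = 720.5067 km

720.5067 km


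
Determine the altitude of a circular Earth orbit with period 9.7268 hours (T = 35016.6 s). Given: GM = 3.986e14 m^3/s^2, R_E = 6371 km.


T = 35016.6 s
r = (mu*T^2/(4*pi^2))^(1/3) = (3.986e14 * 35016.6^2 / (4*pi^2))^(1/3)
r = 2.3133526e+07 m = 23133.5262 km
alt = r - R_E = 23133.5262 - 6371 = 16762.5262 km

16762.5262 km


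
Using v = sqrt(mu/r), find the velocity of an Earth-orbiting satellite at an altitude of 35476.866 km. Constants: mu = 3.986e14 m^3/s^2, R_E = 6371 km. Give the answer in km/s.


r = R_E + alt = 6371.0 + 35476.866 = 41847.8660 km = 4.1847866e+07 m
v = sqrt(mu/r) = sqrt(3.986e14 / 4.1847866e+07) = 3086.2563 m/s = 3.0863 km/s

3.0863 km/s


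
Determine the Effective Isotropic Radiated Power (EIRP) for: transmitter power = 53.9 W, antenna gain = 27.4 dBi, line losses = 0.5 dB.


Pt = 53.9 W = 17.3159 dBW
EIRP = Pt_dBW + Gt - losses = 17.3159 + 27.4 - 0.5 = 44.2159 dBW

44.2159 dBW


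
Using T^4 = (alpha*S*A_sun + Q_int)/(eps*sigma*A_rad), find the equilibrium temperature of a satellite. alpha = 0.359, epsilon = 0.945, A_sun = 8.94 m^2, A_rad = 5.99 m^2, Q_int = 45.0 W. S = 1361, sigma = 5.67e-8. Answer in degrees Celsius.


Numerator = alpha*S*A_sun + Q_int = 0.359*1361*8.94 + 45.0 = 4413.0751 W
Denominator = eps*sigma*A_rad = 0.945*5.67e-8*5.99 = 3.2095318e-07 W/K^4
T^4 = 1.3749903e+10 K^4
T = 342.4324 K = 69.2824 C

69.2824 degrees Celsius


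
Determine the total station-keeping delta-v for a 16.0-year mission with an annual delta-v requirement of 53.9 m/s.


dV = rate * years = 53.9 * 16.0
dV = 862.4000 m/s

862.4000 m/s


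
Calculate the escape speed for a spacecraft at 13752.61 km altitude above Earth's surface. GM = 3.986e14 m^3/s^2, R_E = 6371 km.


r = 6371.0 + 13752.61 = 20123.6100 km = 2.012361e+07 m
v_esc = sqrt(2*mu/r) = sqrt(2*3.986e14 / 2.012361e+07)
v_esc = 6294.0574 m/s = 6.2941 km/s

6.2941 km/s


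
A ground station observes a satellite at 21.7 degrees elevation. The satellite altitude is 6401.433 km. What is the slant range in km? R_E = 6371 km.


h = 6401.433 km, el = 21.7 deg
d = -R_E*sin(el) + sqrt((R_E*sin(el))^2 + 2*R_E*h + h^2)
d = -6371.0000*sin(0.3787364) + sqrt((6371.0000*0.3697468)^2 + 2*6371.0000*6401.433 + 6401.433^2)
d = 8962.2284 km

8962.2284 km


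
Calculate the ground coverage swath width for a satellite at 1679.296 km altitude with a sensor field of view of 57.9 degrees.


FOV = 57.9 deg = 1.0105 rad
swath = 2 * alt * tan(FOV/2) = 2 * 1679.296 * tan(0.5052728)
swath = 2 * 1679.296 * 0.5531688
swath = 1857.8683 km

1857.8683 km


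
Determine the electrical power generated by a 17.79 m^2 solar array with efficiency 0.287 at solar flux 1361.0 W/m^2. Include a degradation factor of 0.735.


P = area * eta * S * degradation
P = 17.79 * 0.287 * 1361.0 * 0.735
P = 5107.4404 W

5107.4404 W


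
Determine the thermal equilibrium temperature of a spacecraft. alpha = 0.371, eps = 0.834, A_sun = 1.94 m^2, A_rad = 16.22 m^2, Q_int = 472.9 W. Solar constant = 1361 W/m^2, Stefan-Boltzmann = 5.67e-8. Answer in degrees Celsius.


Numerator = alpha*S*A_sun + Q_int = 0.371*1361*1.94 + 472.9 = 1452.4661 W
Denominator = eps*sigma*A_rad = 0.834*5.67e-8*16.22 = 7.6700812e-07 W/K^4
T^4 = 1.8936777e+09 K^4
T = 208.6059 K = -64.5441 C

-64.5441 degrees Celsius


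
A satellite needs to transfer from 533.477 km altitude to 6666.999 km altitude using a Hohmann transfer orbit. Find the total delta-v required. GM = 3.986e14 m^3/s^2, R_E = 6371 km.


r1 = 6904.4770 km = 6.904477e+06 m
r2 = 13037.9990 km = 1.3037999e+07 m
dv1 = sqrt(mu/r1)*(sqrt(2*r2/(r1+r2)) - 1) = 1090.2182 m/s
dv2 = sqrt(mu/r2)*(1 - sqrt(2*r1/(r1+r2))) = 928.1921 m/s
total dv = |dv1| + |dv2| = 1090.2182 + 928.1921 = 2018.4103 m/s = 2.0184 km/s

2.0184 km/s


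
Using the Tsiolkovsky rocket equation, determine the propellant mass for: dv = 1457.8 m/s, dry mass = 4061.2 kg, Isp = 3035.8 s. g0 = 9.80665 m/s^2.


ve = Isp * g0 = 3035.8 * 9.80665 = 29771.028070 m/s
mass ratio = exp(dv/ve) = exp(1457.8/29771.028070) = 1.05018577
m_prop = m_dry * (mr - 1) = 4061.2 * (1.05018577 - 1)
m_prop = 203.8144 kg

203.8144 kg


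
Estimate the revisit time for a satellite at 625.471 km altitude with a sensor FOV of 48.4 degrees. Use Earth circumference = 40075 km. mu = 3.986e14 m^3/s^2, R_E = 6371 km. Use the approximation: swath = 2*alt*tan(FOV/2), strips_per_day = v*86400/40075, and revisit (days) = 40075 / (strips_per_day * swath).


swath = 2*625.471*tan(0.4223697) = 562.1956 km
v = sqrt(mu/r) = 7547.9520 m/s = 7.5480 km/s
strips/day = v*86400/40075 = 7.5480*86400/40075 = 16.2731
coverage/day = strips * swath = 16.2731 * 562.1956 = 9148.6456 km
revisit = 40075 / 9148.6456 = 4.3804 days

4.3804 days


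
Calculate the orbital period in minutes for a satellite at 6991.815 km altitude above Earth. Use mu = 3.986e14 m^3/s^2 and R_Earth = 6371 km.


r = 13362.8150 km = 1.3362815e+07 m
T = 2*pi*sqrt(r^3/mu) = 2*pi*sqrt(2.3861287e+21 / 3.986e14)
T = 15372.9833 s = 256.2164 min

256.2164 minutes


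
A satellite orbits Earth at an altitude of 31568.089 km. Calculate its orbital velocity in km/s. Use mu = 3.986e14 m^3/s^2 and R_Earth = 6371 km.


r = R_E + alt = 6371.0 + 31568.089 = 37939.0890 km = 3.7939089e+07 m
v = sqrt(mu/r) = sqrt(3.986e14 / 3.7939089e+07) = 3241.3445 m/s = 3.2413 km/s

3.2413 km/s


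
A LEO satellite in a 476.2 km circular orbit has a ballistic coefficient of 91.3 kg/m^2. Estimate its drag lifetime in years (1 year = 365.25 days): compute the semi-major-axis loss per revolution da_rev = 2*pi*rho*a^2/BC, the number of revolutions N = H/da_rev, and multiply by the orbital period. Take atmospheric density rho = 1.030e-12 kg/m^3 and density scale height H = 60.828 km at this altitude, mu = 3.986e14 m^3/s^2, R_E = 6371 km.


a = R_E + alt = 6847.2000 km = 6.8472e+06 m
da_rev = 2*pi*rho*a^2/BC = 2*pi*1.030e-12*(6.8472e+06)^2/91.3 = 3.323321 m per revolution
N = H/da_rev = 60828.0000 m / 3.323321 m = 18303.3757 revolutions
P = 2*pi*sqrt(a^3/mu) = 5638.7227 s
lifetime = N*P = 18303.3757 * 5638.7227 = 1.0320766e+08 s = 1194.5331 days
years = 1194.5331 / 365.25 = 3.2705 years

3.2705 years


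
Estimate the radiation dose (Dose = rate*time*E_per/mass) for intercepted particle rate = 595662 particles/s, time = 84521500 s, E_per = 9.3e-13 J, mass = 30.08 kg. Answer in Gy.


Total energy deposited = rate * time * E_per
  = 595662 * 84521500 * 9.3e-13 = 46.8220 J
Dose = E_total / mass = 46.8220 / 30.08
Dose = 1.5566 Gy

1.5566 Gy


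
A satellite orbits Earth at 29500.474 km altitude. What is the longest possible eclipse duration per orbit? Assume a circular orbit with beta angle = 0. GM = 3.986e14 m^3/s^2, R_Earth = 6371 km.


r = 35871.4740 km
T = 1126.8959 min
Eclipse fraction = arcsin(R_E/r)/pi = arcsin(6371.0000/35871.4740)/pi
= arcsin(0.1776063)/pi = 0.05683536
Eclipse duration = 0.05683536 * 1126.8959 = 64.0475 min

64.0475 minutes


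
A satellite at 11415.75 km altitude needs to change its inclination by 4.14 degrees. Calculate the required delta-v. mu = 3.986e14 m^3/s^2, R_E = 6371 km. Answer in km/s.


r = 17786.7500 km = 1.778675e+07 m
V = sqrt(mu/r) = 4733.9138 m/s
di = 4.14 deg = 0.07225663 rad
dV = 2*V*sin(di/2) = 2*4733.9138*sin(0.03612832)
dV = 341.9823 m/s = 0.3419823 km/s

0.3420 km/s


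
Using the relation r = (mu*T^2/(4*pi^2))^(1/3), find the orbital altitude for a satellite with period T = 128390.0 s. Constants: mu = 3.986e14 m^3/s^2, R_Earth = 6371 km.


T = 128390.0 s
r = (mu*T^2/(4*pi^2))^(1/3) = (3.986e14 * 128390.0^2 / (4*pi^2))^(1/3)
r = 5.5006412e+07 m = 55006.4121 km
alt = r - R_E = 55006.4121 - 6371 = 48635.4121 km

48635.4121 km


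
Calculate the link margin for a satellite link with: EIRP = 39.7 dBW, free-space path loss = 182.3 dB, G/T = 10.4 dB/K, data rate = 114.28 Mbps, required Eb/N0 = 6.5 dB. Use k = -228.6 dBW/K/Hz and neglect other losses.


C/N0 = EIRP - FSPL + G/T - k = 39.7 - 182.3 + 10.4 - (-228.6)
C/N0 = 96.4000 dB-Hz
R_b = 114.28 Mbps = 1.1428e+08 bps -> 10*log10(R_b) = 80.5797 dB-Hz
Eb/N0 = C/N0 - 10*log10(R_b) = 96.4000 - 80.5797 = 15.8203 dB
Margin = Eb/N0 - Eb/N0_req = 15.8203 - 6.5 = 9.3203 dB (link closes)

9.3203 dB


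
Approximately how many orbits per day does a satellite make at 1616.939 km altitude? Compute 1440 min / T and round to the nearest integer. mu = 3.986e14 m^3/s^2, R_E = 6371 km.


r = 7.987939e+06 m
T = 2*pi*sqrt(r^3/mu) = 7104.9877 s = 118.4165 min
revs/day = 1440 / 118.4165 = 12.1605
Rounded: 12 revolutions per day

12 revolutions per day


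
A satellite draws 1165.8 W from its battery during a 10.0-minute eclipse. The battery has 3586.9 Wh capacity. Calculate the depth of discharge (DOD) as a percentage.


E_used = P * t / 60 = 1165.8 * 10.0 / 60 = 194.3000 Wh
DOD = E_used / E_total * 100 = 194.3000 / 3586.9 * 100
DOD = 5.4169 %

5.4169 %


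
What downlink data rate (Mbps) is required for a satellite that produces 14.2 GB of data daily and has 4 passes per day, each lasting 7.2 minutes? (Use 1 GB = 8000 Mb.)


total contact time = 4 * 7.2 * 60 = 1728.0000 s
data = 14.2 GB = 113600.0000 Mb
rate = 113600.0000 / 1728.0000 = 65.7407 Mbps

65.7407 Mbps


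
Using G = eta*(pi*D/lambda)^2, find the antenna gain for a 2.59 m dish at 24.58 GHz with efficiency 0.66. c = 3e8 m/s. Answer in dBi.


lambda = c/f = 3e8 / 2.458e+10 = 0.01220504 m
G = eta*(pi*D/lambda)^2 = 0.66*(pi*2.59/0.01220504)^2
G = 293335.3862 (linear)
G = 10*log10(293335.3862) = 54.6736 dBi

54.6736 dBi


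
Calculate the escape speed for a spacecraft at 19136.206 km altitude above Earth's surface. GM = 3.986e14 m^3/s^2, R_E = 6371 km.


r = 6371.0 + 19136.206 = 25507.2060 km = 2.5507206e+07 m
v_esc = sqrt(2*mu/r) = sqrt(2*3.986e14 / 2.5507206e+07)
v_esc = 5590.5199 m/s = 5.5905 km/s

5.5905 km/s


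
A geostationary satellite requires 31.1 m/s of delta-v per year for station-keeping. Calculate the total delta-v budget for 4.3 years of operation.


dV = rate * years = 31.1 * 4.3
dV = 133.7300 m/s

133.7300 m/s


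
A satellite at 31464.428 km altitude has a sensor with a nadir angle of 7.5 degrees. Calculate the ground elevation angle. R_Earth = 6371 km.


r = R_E + alt = 37835.4280 km
Law of sines in the satellite / Earth-center / ground-point triangle:
  sin(nadir)/R_E = sin(90 + el)/r  =>  cos(el) = (r/R_E)*sin(nadir)
cos(el) = (37835.4280 / 6371.0000) * sin(7.5 deg) = 0.7751553
el = arccos(0.7751553) = 39.1809 deg
(Earth-central angle = 90 - nadir - el = 43.3191 deg)

39.1809 degrees


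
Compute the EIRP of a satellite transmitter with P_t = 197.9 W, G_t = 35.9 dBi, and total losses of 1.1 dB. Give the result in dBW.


Pt = 197.9 W = 22.9645 dBW
EIRP = Pt_dBW + Gt - losses = 22.9645 + 35.9 - 1.1 = 57.7645 dBW

57.7645 dBW


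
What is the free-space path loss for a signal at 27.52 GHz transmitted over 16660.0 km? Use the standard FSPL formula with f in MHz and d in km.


f = 27.52 GHz = 27520.0000 MHz
d = 16660.0 km
FSPL = 32.44 + 20*log10(27520.0000) + 20*log10(16660.0)
FSPL = 32.44 + 88.7930 + 84.4335
FSPL = 205.6665 dB

205.6665 dB


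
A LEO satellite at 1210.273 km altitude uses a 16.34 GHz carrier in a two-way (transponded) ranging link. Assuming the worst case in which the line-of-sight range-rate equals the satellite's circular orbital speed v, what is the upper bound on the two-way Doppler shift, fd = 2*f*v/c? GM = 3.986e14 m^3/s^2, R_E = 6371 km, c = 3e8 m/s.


r = 7.581273e+06 m
v = sqrt(mu/r) = 7250.9946 m/s (worst-case radial velocity)
f = 16.34 GHz = 1.634e+10 Hz
fd = 2*f*v/c = 2*1.634e+10*7250.9946/3.0e+08
fd = 789875.0074 Hz

789875.0074 Hz


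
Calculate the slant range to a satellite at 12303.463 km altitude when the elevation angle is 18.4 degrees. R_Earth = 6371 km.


h = 12303.463 km, el = 18.4 deg
d = -R_E*sin(el) + sqrt((R_E*sin(el))^2 + 2*R_E*h + h^2)
d = -6371.0000*sin(0.3211406) + sqrt((6371.0000*0.315649)^2 + 2*6371.0000*12303.463 + 12303.463^2)
d = 15657.9006 km

15657.9006 km


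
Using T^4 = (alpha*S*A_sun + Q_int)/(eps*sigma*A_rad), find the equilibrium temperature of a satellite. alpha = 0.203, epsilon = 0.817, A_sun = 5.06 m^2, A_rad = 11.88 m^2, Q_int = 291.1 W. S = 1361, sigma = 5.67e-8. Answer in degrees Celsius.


Numerator = alpha*S*A_sun + Q_int = 0.203*1361*5.06 + 291.1 = 1689.0920 W
Denominator = eps*sigma*A_rad = 0.817*5.67e-8*11.88 = 5.5032793e-07 W/K^4
T^4 = 3.0692463e+09 K^4
T = 235.3737 K = -37.7763 C

-37.7763 degrees Celsius


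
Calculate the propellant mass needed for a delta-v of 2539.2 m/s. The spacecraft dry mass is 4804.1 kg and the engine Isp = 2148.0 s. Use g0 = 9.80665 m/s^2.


ve = Isp * g0 = 2148.0 * 9.80665 = 21064.684200 m/s
mass ratio = exp(dv/ve) = exp(2539.2/21064.684200) = 1.12810924
m_prop = m_dry * (mr - 1) = 4804.1 * (1.12810924 - 1)
m_prop = 615.4496 kg

615.4496 kg


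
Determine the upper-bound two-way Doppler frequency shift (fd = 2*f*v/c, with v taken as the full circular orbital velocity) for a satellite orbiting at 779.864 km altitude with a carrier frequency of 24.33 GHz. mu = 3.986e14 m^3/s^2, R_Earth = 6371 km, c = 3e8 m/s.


r = 7.150864e+06 m
v = sqrt(mu/r) = 7466.0241 m/s (worst-case radial velocity)
f = 24.33 GHz = 2.433e+10 Hz
fd = 2*f*v/c = 2*2.433e+10*7466.0241/3.0e+08
fd = 1.2109891e+06 Hz

1.2110e+06 Hz


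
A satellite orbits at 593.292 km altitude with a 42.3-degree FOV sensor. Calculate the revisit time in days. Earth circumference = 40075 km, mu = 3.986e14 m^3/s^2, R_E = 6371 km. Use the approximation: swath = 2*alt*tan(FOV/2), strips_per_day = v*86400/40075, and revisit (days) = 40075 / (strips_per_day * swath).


swath = 2*593.292*tan(0.3691371) = 459.0547 km
v = sqrt(mu/r) = 7565.3698 m/s = 7.5654 km/s
strips/day = v*86400/40075 = 7.5654*86400/40075 = 16.3106
coverage/day = strips * swath = 16.3106 * 459.0547 = 7487.4656 km
revisit = 40075 / 7487.4656 = 5.3523 days

5.3523 days
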